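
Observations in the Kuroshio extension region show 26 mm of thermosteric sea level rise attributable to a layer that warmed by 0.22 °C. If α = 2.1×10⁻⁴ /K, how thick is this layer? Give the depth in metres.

H ≈ 560 m

H = Δh/(αΔT) = 0.026 / (2.1×10⁻⁴ × 0.22) ≈ 562.8 m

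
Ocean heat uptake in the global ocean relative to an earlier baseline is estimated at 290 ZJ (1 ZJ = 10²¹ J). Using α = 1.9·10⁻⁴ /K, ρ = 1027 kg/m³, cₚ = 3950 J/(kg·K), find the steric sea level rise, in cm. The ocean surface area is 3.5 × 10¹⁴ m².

Per unit area: Q = 290×10²¹ / (3.5×10¹⁴) ≈ 8.286×10⁸ J/m²
Δh = αQ/(ρcₚ) = 1.9×10⁻⁴ × 8.286×10⁸ / (1027 × 3950) ≈ 0.038809 m

Δh ≈ 3.9 cm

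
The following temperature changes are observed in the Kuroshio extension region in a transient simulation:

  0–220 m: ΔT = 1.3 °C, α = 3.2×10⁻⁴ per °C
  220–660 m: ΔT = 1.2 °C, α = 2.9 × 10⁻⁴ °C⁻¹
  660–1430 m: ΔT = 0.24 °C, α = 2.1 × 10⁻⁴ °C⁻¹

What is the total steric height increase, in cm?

about 28 cm

Layer 1: 1.3 × 3.2×10⁻⁴ × 220 = 0.09152 m
220–660 m: 1.2 × 2.9×10⁻⁴ × 440 = 0.15312 m
0.24 × 2.1×10⁻⁴ × 770 = 0.038808 m
Δh = 0.09152 + 0.15312 + 0.038808 = 0.283448 m ≈ 28 cm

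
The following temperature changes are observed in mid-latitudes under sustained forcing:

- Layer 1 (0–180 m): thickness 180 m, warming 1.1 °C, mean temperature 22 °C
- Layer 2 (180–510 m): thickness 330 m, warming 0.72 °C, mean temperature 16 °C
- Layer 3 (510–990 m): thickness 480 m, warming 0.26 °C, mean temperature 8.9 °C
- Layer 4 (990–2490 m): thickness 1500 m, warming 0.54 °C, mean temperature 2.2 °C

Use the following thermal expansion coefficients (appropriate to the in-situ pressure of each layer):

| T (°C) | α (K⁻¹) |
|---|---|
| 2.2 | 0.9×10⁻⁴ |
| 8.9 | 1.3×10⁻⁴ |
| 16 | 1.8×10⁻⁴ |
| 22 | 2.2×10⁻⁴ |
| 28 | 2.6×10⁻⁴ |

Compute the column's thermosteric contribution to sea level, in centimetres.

about 17.5 cm

Layer 1 at 22 °C → α = 2.2×10⁻⁴ K⁻¹
Layer 2 at 16 °C → α = 1.8×10⁻⁴ K⁻¹
Layer 3 at 8.9 °C → α = 1.3×10⁻⁴ K⁻¹
Layer 4 at 2.2 °C → α = 0.9×10⁻⁴ K⁻¹
0–180 m: 1.1 × 2.2×10⁻⁴ × 180 = 0.04356 m
180–510 m: 330 × 0.72 × 1.8×10⁻⁴ = 0.042768 m
510–990 m: 1.3×10⁻⁴ × 480 × 0.26 = 0.016224 m
Layer 4: 0.9×10⁻⁴ × 0.54 × 1500 = 0.07290 m
Δh = 0.04356 + 0.042768 + 0.016224 + 0.07290 = 0.175452 m ≈ 17.5 cm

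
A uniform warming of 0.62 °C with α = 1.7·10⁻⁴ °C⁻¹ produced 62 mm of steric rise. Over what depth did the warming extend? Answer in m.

588 m

H = Δh/(αΔT) = 0.062 / (1.7×10⁻⁴ × 0.62) ≈ 588.2 m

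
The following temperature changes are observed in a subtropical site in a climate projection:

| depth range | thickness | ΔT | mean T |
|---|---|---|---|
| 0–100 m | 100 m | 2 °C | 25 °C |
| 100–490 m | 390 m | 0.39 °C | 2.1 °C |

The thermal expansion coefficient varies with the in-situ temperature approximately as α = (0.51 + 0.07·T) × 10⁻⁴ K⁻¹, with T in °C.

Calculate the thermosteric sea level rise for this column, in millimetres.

55.2 mm of thermosteric rise

Layer 1: α = (0.51 + 0.07×25)×10⁻⁴ = 2.26×10⁻⁴ K⁻¹
Layer 2: α = (0.51 + 0.07×2.1)×10⁻⁴ = 0.657×10⁻⁴ K⁻¹
0–100 m: 2 × 100 × 2.26×10⁻⁴ = 0.04520 m
100–490 m: 0.657×10⁻⁴ × 0.39 × 390 = 0.00999297 m
Δh = 0.04520 + 0.00999297 = 0.05519297 m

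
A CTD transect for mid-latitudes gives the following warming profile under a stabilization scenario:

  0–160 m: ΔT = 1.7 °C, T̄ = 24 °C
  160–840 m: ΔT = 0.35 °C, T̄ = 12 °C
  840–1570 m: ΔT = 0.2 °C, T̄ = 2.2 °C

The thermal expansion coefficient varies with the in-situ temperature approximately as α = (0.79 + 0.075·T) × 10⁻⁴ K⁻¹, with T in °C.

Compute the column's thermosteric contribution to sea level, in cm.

Δh ≈ 12.5 cm

Layer 1: α = (0.79 + 0.075×24)×10⁻⁴ = 2.59×10⁻⁴ K⁻¹
Layer 2: α = (0.79 + 0.075×12)×10⁻⁴ = 1.69×10⁻⁴ K⁻¹
Layer 3: α = (0.79 + 0.075×2.2)×10⁻⁴ = 0.955×10⁻⁴ K⁻¹
Layer 1: 2.59×10⁻⁴ × 160 × 1.7 = 0.070448 m
Layer 2: 680 × 1.69×10⁻⁴ × 0.35 = 0.040222 m
Layer 3: 0.955×10⁻⁴ × 730 × 0.2 = 0.013943 m
Δh = 0.070448 + 0.040222 + 0.013943 = 0.124613 m ≈ 12.5 cm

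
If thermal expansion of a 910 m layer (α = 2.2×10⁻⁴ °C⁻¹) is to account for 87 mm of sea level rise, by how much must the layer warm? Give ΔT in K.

ΔT = Δh/(αH) = 0.087 / (2.2×10⁻⁴ × 910) ≈ 0.4346 K

0.435 K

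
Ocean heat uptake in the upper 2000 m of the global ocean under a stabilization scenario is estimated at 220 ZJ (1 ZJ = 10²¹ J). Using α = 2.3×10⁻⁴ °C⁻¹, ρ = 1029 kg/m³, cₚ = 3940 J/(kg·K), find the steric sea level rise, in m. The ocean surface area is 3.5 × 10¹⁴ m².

Per unit area: Q = 220×10²¹ / (3.5×10¹⁴) ≈ 6.286×10⁸ J/m²
Δh = αQ/(ρcₚ) = 2.3×10⁻⁴ × 6.286×10⁸ / (1029 × 3940) ≈ 0.035661 m

Δh = 0.036 m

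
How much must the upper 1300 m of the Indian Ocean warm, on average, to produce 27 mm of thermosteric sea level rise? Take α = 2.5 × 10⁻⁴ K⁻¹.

ΔT ≈ 0.0831 K

ΔT = Δh/(αH) = 0.027 / (2.5×10⁻⁴ × 1300) ≈ 0.08308 K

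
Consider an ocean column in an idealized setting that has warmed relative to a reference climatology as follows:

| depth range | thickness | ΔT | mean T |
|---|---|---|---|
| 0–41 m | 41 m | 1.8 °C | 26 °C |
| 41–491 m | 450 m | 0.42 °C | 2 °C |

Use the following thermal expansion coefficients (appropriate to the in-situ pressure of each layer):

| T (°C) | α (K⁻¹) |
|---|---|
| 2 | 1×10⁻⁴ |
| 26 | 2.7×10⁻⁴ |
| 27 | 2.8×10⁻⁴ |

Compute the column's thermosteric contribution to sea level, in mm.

Layer 1 at 26 °C → α = 2.7×10⁻⁴ K⁻¹
Layer 2 at 2 °C → α = 1×10⁻⁴ K⁻¹
0–41 m: 2.7×10⁻⁴ × 41 × 1.8 = 0.019926 m
Layer 2: 450 × 0.42 × 1×10⁻⁴ = 0.01890 m
Δh = 0.019926 + 0.01890 = 0.038826 m

38.8 mm of thermosteric rise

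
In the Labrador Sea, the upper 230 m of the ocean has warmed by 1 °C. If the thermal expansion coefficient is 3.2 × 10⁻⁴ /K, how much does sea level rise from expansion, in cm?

Δh = αΔT·H = 3.2×10⁻⁴ × 1 × 230 = 0.07360 m

Δh = 7.4 cm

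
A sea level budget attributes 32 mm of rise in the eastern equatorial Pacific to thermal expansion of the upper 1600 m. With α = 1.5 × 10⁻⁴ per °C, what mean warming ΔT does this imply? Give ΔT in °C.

about 0.133 °C

ΔT = Δh/(αH) = 0.032 / (1.5×10⁻⁴ × 1600) ≈ 0.1333 °C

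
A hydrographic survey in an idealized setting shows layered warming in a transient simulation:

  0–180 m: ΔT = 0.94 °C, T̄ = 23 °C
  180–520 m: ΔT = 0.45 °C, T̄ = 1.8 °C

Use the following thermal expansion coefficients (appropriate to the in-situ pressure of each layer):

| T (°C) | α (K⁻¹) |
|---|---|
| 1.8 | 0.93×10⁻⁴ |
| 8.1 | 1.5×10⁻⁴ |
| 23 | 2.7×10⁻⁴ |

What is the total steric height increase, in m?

0.0599 m of thermosteric rise

Layer 1 at 23 °C → α = 2.7×10⁻⁴ K⁻¹
Layer 2 at 1.8 °C → α = 0.93×10⁻⁴ K⁻¹
0.94 × 2.7×10⁻⁴ × 180 = 0.045684 m
Layer 2: 0.45 × 0.93×10⁻⁴ × 340 = 0.014229 m
Δh = 0.045684 + 0.014229 = 0.059913 m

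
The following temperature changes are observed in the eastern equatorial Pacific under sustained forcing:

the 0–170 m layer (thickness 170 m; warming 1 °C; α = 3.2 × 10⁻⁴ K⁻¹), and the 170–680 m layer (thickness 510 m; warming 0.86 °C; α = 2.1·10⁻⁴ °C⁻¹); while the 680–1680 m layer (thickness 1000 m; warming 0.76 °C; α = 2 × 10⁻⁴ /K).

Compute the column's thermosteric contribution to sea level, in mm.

0–170 m: 3.2×10⁻⁴ × 1 × 170 = 0.05440 m
170–680 m: 2.1×10⁻⁴ × 0.86 × 510 = 0.092106 m
680–1680 m: 2×10⁻⁴ × 0.76 × 1000 = 0.15200 m
Δh = 0.05440 + 0.092106 + 0.15200 = 0.298506 m

299 mm of thermosteric rise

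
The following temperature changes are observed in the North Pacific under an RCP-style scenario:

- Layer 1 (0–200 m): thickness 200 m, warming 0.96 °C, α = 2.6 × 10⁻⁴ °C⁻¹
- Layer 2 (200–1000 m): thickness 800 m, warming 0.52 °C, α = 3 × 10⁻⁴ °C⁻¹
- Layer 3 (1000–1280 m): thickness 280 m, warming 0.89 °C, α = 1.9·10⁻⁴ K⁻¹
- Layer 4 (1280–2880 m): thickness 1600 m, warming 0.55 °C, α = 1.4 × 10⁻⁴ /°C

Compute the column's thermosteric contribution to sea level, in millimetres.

0–200 m: 200 × 0.96 × 2.6×10⁻⁴ = 0.04992 m
3×10⁻⁴ × 800 × 0.52 = 0.12480 m
Layer 3: 0.89 × 1.9×10⁻⁴ × 280 = 0.047348 m
1600 × 0.55 × 1.4×10⁻⁴ = 0.12320 m
Δh = 0.04992 + 0.12480 + 0.047348 + 0.12320 = 0.345268 m

about 345 mm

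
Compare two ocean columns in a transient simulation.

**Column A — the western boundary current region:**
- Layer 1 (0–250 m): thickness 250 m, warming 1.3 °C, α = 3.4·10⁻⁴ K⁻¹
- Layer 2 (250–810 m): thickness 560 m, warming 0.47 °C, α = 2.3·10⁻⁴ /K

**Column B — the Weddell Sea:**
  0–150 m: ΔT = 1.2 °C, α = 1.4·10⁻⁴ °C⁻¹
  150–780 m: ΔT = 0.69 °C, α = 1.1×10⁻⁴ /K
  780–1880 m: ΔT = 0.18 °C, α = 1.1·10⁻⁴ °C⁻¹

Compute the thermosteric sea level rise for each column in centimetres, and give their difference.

A: 17 cm; B: 9.5 cm; difference 7.6 cm

A 3.4×10⁻⁴ × 250 × 1.3 = 0.11050 m
A Layer 2: 560 × 2.3×10⁻⁴ × 0.47 = 0.060536 m
A total: 0.171036 m
B 0–150 m: 1.2 × 1.4×10⁻⁴ × 150 = 0.02520 m
B 0.69 × 1.1×10⁻⁴ × 630 = 0.047817 m
B Layer 3: 1.1×10⁻⁴ × 1100 × 0.18 = 0.02178 m
B total: 0.094797 m
Difference: 0.171036 − 0.094797 = 0.076239 m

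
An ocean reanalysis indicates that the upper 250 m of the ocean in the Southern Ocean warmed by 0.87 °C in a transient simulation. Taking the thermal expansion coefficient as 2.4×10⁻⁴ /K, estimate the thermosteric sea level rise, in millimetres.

about 52.2 mm

Δh = αΔT·H = 2.4×10⁻⁴ × 0.87 × 250 = 0.05220 m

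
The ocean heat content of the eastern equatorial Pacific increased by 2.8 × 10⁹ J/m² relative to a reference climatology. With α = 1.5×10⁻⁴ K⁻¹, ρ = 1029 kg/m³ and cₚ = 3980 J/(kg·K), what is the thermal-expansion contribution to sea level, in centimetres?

about 10.3 cm

Δh = αQ/(ρcₚ) = 1.5×10⁻⁴ × 2.8×10⁹ / (1029 × 3980) ≈ 0.10255 m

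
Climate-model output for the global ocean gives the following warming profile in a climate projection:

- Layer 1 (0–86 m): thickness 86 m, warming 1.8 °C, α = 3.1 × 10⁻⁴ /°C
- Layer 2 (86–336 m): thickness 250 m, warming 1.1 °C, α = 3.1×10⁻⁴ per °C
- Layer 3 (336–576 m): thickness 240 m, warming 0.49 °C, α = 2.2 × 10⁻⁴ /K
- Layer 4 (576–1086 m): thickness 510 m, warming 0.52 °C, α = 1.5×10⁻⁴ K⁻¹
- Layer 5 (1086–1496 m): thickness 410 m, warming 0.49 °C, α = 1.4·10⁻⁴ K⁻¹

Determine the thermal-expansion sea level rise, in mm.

about 227 mm

0–86 m: 3.1×10⁻⁴ × 86 × 1.8 = 0.047988 m
Layer 2: 1.1 × 250 × 3.1×10⁻⁴ = 0.08525 m
2.2×10⁻⁴ × 240 × 0.49 = 0.025872 m
576–1086 m: 0.52 × 510 × 1.5×10⁻⁴ = 0.03978 m
1086–1496 m: 410 × 0.49 × 1.4×10⁻⁴ = 0.028126 m
Δh = 0.047988 + 0.08525 + 0.025872 + 0.03978 + 0.028126 = 0.227016 m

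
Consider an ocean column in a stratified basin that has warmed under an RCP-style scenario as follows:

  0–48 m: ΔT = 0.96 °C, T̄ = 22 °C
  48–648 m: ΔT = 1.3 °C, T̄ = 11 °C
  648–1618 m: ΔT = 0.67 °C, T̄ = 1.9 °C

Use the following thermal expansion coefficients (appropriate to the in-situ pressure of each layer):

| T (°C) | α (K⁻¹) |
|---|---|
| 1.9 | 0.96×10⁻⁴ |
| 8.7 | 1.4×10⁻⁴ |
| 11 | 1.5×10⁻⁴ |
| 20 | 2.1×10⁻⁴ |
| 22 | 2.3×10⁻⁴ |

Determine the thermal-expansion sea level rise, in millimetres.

Δh = 190 mm

Layer 1 at 22 °C → α = 2.3×10⁻⁴ K⁻¹
Layer 2 at 11 °C → α = 1.5×10⁻⁴ K⁻¹
Layer 3 at 1.9 °C → α = 0.96×10⁻⁴ K⁻¹
2.3×10⁻⁴ × 0.96 × 48 = 0.0105984 m
Layer 2: 1.5×10⁻⁴ × 600 × 1.3 = 0.11700 m
0.67 × 0.96×10⁻⁴ × 970 = 0.0623904 m
Δh = 0.0105984 + 0.11700 + 0.0623904 = 0.1899888 m ≈ 190 mm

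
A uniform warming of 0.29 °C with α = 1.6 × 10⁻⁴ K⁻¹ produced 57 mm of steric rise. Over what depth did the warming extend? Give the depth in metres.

H = Δh/(αΔT) = 0.057 / (1.6×10⁻⁴ × 0.29) ≈ 1228 m

about 1200 m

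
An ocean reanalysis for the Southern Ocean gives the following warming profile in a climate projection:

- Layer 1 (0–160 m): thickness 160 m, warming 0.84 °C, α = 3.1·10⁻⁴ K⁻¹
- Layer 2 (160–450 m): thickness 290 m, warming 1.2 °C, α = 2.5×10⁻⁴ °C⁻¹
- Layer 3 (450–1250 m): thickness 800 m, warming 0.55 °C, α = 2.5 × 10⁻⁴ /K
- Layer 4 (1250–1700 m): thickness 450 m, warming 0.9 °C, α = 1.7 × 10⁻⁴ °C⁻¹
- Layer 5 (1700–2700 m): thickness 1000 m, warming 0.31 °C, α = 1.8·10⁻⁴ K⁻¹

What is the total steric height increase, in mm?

about 360 mm

0–160 m: 0.84 × 3.1×10⁻⁴ × 160 = 0.041664 m
160–450 m: 1.2 × 290 × 2.5×10⁻⁴ = 0.08700 m
450–1250 m: 800 × 2.5×10⁻⁴ × 0.55 = 0.11000 m
Layer 4: 1.7×10⁻⁴ × 450 × 0.9 = 0.06885 m
1700–2700 m: 1.8×10⁻⁴ × 0.31 × 1000 = 0.05580 m
Δh = 0.041664 + 0.08700 + 0.11000 + 0.06885 + 0.05580 = 0.363314 m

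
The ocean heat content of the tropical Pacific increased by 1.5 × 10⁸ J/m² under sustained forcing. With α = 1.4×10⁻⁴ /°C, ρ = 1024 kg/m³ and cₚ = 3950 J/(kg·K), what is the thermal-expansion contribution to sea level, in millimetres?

Δh = αQ/(ρcₚ) = 1.4×10⁻⁴ × 1.5×10⁸ / (1024 × 3950) ≈ 0.0051919 m

Δh ≈ 5.19 mm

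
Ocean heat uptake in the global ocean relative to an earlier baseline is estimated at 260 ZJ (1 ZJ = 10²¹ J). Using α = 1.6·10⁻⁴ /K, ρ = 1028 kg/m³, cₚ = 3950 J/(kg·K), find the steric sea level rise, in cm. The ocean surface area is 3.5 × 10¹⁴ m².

Per unit area: Q = 260×10²¹ / (3.5×10¹⁴) ≈ 7.429×10⁸ J/m²
Δh = αQ/(ρcₚ) = 1.6×10⁻⁴ × 7.429×10⁸ / (1028 × 3950) ≈ 0.029273 m

2.93 cm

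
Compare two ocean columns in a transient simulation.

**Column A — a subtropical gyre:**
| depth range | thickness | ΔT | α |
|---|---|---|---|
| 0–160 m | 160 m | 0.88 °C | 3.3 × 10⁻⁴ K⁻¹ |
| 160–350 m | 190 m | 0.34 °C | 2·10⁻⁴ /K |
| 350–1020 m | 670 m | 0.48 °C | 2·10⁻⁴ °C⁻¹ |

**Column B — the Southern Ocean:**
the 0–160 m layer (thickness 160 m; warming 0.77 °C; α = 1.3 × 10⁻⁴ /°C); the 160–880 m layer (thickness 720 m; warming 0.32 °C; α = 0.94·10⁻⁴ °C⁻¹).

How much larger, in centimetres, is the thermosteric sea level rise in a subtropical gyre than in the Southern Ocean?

Δh_A − Δh_B ≈ 8.60 cm

A Layer 1: 160 × 0.88 × 3.3×10⁻⁴ = 0.046464 m
A 0.34 × 2×10⁻⁴ × 190 = 0.01292 m
A Layer 3: 0.48 × 2×10⁻⁴ × 670 = 0.06432 m
A total: 0.123704 m
B Layer 1: 0.77 × 160 × 1.3×10⁻⁴ = 0.016016 m
B 160–880 m: 720 × 0.32 × 0.94×10⁻⁴ = 0.0216576 m
B total: 0.0376736 m
Difference: 0.123704 − 0.0376736 = 0.0860304 m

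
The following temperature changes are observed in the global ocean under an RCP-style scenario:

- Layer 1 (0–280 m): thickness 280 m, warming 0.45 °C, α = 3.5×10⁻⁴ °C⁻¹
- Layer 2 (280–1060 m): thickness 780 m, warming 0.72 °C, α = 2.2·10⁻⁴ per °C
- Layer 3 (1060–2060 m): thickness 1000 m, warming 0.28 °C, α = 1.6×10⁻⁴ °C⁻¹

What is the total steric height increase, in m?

0.45 × 280 × 3.5×10⁻⁴ = 0.04410 m
Layer 2: 2.2×10⁻⁴ × 780 × 0.72 = 0.123552 m
1060–2060 m: 1000 × 0.28 × 1.6×10⁻⁴ = 0.04480 m
Δh = 0.04410 + 0.123552 + 0.04480 = 0.212452 m ≈ 0.212 m

0.212 m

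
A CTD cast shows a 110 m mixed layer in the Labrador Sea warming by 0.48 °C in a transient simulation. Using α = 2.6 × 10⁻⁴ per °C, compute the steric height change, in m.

Δh = 0.0137 m

Δh = αΔT·H = 2.6×10⁻⁴ × 0.48 × 110 = 0.013728 m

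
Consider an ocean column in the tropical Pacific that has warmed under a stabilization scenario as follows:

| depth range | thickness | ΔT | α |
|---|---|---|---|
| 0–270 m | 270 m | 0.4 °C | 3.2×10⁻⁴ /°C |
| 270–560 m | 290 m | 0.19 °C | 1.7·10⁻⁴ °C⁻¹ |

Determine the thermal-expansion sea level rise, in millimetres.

Δh = 43.9 mm

270 × 0.4 × 3.2×10⁻⁴ = 0.03456 m
0.19 × 290 × 1.7×10⁻⁴ = 0.009367 m
Δh = 0.03456 + 0.009367 = 0.043927 m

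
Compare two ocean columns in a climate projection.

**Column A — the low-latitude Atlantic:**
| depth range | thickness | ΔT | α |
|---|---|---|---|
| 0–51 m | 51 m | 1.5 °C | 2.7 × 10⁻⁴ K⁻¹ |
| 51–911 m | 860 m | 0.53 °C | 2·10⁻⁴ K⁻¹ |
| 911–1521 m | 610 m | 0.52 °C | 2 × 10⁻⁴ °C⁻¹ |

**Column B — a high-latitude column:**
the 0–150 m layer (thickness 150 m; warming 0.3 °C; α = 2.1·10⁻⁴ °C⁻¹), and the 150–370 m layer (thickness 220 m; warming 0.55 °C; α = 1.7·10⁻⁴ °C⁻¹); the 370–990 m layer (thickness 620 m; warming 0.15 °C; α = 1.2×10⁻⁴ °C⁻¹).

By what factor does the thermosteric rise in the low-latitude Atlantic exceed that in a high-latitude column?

4.3

A 0–51 m: 2.7×10⁻⁴ × 1.5 × 51 = 0.020655 m
A Layer 2: 0.53 × 2×10⁻⁴ × 860 = 0.09116 m
A Layer 3: 0.52 × 610 × 2×10⁻⁴ = 0.06344 m
A total: 0.175255 m
B 2.1×10⁻⁴ × 150 × 0.3 = 0.00945 m
B Layer 2: 0.55 × 220 × 1.7×10⁻⁴ = 0.02057 m
B 370–990 m: 1.2×10⁻⁴ × 620 × 0.15 = 0.01116 m
B total: 0.04118 m
Ratio: 0.175255 / 0.04118 ≈ 4.256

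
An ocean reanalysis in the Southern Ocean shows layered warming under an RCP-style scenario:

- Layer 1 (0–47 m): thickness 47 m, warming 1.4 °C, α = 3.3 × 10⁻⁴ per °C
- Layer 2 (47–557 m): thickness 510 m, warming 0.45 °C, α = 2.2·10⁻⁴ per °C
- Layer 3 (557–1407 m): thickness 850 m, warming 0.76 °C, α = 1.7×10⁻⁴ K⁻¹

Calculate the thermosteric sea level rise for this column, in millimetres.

Layer 1: 3.3×10⁻⁴ × 1.4 × 47 = 0.021714 m
Layer 2: 0.45 × 510 × 2.2×10⁻⁴ = 0.05049 m
557–1407 m: 1.7×10⁻⁴ × 0.76 × 850 = 0.10982 m
Δh = 0.021714 + 0.05049 + 0.10982 = 0.182024 m

180 mm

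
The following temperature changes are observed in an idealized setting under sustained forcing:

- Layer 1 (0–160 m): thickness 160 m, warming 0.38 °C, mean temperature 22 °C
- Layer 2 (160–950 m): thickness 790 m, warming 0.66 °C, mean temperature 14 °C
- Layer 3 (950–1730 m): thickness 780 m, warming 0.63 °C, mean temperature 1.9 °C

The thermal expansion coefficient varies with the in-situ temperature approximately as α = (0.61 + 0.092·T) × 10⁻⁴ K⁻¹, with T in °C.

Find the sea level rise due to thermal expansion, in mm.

Layer 1: α = (0.61 + 0.092×22)×10⁻⁴ = 2.634×10⁻⁴ K⁻¹
Layer 2: α = (0.61 + 0.092×14)×10⁻⁴ = 1.898×10⁻⁴ K⁻¹
Layer 3: α = (0.61 + 0.092×1.9)×10⁻⁴ = 0.7848×10⁻⁴ K⁻¹
160 × 2.634×10⁻⁴ × 0.38 = 0.01601472 m
160–950 m: 790 × 1.898×10⁻⁴ × 0.66 = 0.09896172 m
Layer 3: 780 × 0.63 × 0.7848×10⁻⁴ = 0.038565072 m
Δh = 0.01601472 + 0.09896172 + 0.038565072 = 0.153541512 m

154 mm of thermosteric rise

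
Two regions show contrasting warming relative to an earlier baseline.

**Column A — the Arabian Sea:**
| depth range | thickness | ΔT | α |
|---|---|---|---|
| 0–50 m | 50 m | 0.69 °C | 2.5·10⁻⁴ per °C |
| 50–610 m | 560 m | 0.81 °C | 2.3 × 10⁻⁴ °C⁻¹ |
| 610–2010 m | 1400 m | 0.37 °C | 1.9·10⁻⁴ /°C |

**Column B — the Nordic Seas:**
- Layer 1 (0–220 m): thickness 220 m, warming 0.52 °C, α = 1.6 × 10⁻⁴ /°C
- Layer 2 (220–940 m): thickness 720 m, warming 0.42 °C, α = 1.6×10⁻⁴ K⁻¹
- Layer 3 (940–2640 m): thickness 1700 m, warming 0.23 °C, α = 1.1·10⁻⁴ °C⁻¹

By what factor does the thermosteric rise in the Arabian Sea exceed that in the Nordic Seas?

A 0–50 m: 50 × 2.5×10⁻⁴ × 0.69 = 0.008625 m
A 50–610 m: 2.3×10⁻⁴ × 0.81 × 560 = 0.104328 m
A 0.37 × 1.9×10⁻⁴ × 1400 = 0.09842 m
A total: 0.211373 m
B Layer 1: 220 × 0.52 × 1.6×10⁻⁴ = 0.018304 m
B 0.42 × 720 × 1.6×10⁻⁴ = 0.048384 m
B 1.1×10⁻⁴ × 1700 × 0.23 = 0.04301 m
B total: 0.109698 m
Ratio: 0.211373 / 0.109698 ≈ 1.927

1.93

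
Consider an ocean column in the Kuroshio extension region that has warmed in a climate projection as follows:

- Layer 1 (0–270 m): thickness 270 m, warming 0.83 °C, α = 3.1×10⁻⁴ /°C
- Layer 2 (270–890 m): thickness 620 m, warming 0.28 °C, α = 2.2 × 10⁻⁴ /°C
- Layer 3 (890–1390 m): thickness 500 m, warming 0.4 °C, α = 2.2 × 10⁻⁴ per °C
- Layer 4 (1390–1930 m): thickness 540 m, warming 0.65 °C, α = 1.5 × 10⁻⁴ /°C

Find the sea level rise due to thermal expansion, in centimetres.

Layer 1: 0.83 × 270 × 3.1×10⁻⁴ = 0.069471 m
Layer 2: 0.28 × 2.2×10⁻⁴ × 620 = 0.038192 m
0.4 × 2.2×10⁻⁴ × 500 = 0.04400 m
540 × 0.65 × 1.5×10⁻⁴ = 0.05265 m
Δh = 0.069471 + 0.038192 + 0.04400 + 0.05265 = 0.204313 m

Δh = 20.4 cm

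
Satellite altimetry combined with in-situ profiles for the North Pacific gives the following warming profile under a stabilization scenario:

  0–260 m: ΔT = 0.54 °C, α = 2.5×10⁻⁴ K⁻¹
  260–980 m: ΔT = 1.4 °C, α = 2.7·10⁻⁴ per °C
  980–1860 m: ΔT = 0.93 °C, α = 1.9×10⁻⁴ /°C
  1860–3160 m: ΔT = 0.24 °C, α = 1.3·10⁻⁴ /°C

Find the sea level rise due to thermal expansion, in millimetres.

2.5×10⁻⁴ × 0.54 × 260 = 0.03510 m
720 × 2.7×10⁻⁴ × 1.4 = 0.27216 m
980–1860 m: 880 × 0.93 × 1.9×10⁻⁴ = 0.155496 m
1860–3160 m: 1300 × 0.24 × 1.3×10⁻⁴ = 0.04056 m
Δh = 0.03510 + 0.27216 + 0.155496 + 0.04056 = 0.503316 m ≈ 503 mm

503 mm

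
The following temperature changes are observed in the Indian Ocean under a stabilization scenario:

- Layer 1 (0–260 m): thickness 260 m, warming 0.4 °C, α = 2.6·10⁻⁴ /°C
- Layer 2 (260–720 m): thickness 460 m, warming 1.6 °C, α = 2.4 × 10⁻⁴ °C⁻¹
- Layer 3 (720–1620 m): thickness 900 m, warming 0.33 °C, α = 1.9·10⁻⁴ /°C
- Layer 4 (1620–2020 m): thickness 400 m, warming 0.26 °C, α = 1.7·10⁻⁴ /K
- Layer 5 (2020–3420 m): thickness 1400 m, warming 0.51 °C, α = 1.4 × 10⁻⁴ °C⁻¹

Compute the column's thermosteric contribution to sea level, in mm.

Layer 1: 0.4 × 260 × 2.6×10⁻⁴ = 0.02704 m
2.4×10⁻⁴ × 1.6 × 460 = 0.17664 m
0.33 × 1.9×10⁻⁴ × 900 = 0.05643 m
Layer 4: 0.26 × 400 × 1.7×10⁻⁴ = 0.01768 m
1400 × 0.51 × 1.4×10⁻⁴ = 0.09996 m
Δh = 0.02704 + 0.17664 + 0.05643 + 0.01768 + 0.09996 = 0.37775 m ≈ 378 mm

378 mm of thermosteric rise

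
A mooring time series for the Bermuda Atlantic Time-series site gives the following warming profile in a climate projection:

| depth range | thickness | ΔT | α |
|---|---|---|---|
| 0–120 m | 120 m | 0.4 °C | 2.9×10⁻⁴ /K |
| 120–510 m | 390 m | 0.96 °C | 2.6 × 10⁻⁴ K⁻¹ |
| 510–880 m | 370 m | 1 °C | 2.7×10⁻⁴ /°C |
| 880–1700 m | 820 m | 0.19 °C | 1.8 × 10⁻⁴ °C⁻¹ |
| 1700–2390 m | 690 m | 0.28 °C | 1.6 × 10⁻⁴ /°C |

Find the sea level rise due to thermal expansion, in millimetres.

Δh = 270 mm

0.4 × 120 × 2.9×10⁻⁴ = 0.01392 m
120–510 m: 390 × 0.96 × 2.6×10⁻⁴ = 0.097344 m
Layer 3: 1 × 370 × 2.7×10⁻⁴ = 0.09990 m
820 × 0.19 × 1.8×10⁻⁴ = 0.028044 m
1700–2390 m: 690 × 0.28 × 1.6×10⁻⁴ = 0.030912 m
Δh = 0.01392 + 0.097344 + 0.09990 + 0.028044 + 0.030912 = 0.27012 m ≈ 270 mm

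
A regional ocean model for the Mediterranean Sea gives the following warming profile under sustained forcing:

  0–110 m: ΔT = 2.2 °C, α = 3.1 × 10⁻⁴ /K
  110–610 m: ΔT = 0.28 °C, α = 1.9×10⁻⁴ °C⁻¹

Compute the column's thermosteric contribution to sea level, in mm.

about 102 mm

Layer 1: 3.1×10⁻⁴ × 110 × 2.2 = 0.07502 m
0.28 × 500 × 1.9×10⁻⁴ = 0.02660 m
Δh = 0.07502 + 0.02660 = 0.10162 m ≈ 102 mm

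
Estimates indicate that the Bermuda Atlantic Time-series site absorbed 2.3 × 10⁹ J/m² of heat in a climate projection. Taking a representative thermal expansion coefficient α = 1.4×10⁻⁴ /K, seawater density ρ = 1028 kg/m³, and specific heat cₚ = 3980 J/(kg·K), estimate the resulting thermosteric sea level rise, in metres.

Δh = αQ/(ρcₚ) = 1.4×10⁻⁴ × 2.3×10⁹ / (1028 × 3980) ≈ 0.078701 m

0.0787 m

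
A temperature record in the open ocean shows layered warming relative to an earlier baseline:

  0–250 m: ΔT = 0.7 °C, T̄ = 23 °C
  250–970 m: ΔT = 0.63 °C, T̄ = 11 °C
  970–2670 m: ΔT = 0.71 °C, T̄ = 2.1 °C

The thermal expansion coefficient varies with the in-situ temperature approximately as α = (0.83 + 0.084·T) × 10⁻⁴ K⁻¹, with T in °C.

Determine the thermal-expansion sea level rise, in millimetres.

Δh ≈ 250 mm

Layer 1: α = (0.83 + 0.084×23)×10⁻⁴ = 2.762×10⁻⁴ K⁻¹
Layer 2: α = (0.83 + 0.084×11)×10⁻⁴ = 1.754×10⁻⁴ K⁻¹
Layer 3: α = (0.83 + 0.084×2.1)×10⁻⁴ = 1.0064×10⁻⁴ K⁻¹
0–250 m: 2.762×10⁻⁴ × 250 × 0.7 = 0.048335 m
250–970 m: 0.63 × 720 × 1.754×10⁻⁴ = 0.07956144 m
1.0064×10⁻⁴ × 0.71 × 1700 = 0.12147248 m
Δh = 0.048335 + 0.07956144 + 0.12147248 = 0.24936892 m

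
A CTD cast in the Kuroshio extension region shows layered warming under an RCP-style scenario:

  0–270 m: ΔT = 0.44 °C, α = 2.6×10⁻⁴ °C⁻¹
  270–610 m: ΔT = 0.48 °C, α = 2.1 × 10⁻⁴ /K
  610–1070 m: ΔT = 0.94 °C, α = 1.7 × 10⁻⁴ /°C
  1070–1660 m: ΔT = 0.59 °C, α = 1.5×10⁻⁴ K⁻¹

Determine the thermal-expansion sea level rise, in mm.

191 mm

Layer 1: 0.44 × 270 × 2.6×10⁻⁴ = 0.030888 m
270–610 m: 0.48 × 340 × 2.1×10⁻⁴ = 0.034272 m
610–1070 m: 0.94 × 1.7×10⁻⁴ × 460 = 0.073508 m
Layer 4: 0.59 × 590 × 1.5×10⁻⁴ = 0.052215 m
Δh = 0.030888 + 0.034272 + 0.073508 + 0.052215 = 0.190883 m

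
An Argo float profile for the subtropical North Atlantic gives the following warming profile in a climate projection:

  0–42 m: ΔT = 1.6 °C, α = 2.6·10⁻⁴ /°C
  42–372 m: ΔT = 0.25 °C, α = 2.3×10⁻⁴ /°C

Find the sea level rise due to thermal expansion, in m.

0–42 m: 42 × 1.6 × 2.6×10⁻⁴ = 0.017472 m
42–372 m: 0.25 × 2.3×10⁻⁴ × 330 = 0.018975 m
Δh = 0.017472 + 0.018975 = 0.036447 m ≈ 0.0364 m

0.0364 m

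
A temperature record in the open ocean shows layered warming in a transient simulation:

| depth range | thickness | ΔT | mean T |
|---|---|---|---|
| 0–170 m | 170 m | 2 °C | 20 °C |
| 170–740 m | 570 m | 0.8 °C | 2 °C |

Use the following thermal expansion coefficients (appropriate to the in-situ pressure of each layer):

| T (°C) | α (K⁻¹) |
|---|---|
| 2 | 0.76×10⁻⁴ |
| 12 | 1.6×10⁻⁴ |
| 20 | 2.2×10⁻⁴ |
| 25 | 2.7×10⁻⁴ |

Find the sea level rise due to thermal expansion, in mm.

Δh = 109 mm

Layer 1 at 20 °C → α = 2.2×10⁻⁴ K⁻¹
Layer 2 at 2 °C → α = 0.76×10⁻⁴ K⁻¹
0–170 m: 2 × 170 × 2.2×10⁻⁴ = 0.07480 m
Layer 2: 570 × 0.76×10⁻⁴ × 0.8 = 0.034656 m
Δh = 0.07480 + 0.034656 = 0.109456 m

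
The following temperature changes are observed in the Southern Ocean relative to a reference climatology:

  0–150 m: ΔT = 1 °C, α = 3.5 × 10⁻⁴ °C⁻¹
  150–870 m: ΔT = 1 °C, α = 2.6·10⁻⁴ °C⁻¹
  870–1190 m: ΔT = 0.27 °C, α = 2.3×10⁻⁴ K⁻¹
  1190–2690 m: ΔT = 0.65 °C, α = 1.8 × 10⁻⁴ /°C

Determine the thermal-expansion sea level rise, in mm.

0–150 m: 1 × 3.5×10⁻⁴ × 150 = 0.05250 m
Layer 2: 720 × 2.6×10⁻⁴ × 1 = 0.18720 m
870–1190 m: 2.3×10⁻⁴ × 320 × 0.27 = 0.019872 m
Layer 4: 1.8×10⁻⁴ × 0.65 × 1500 = 0.17550 m
Δh = 0.05250 + 0.18720 + 0.019872 + 0.17550 = 0.435072 m

about 435 mm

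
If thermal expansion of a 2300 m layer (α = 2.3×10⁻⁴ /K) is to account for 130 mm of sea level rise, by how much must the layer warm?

ΔT = Δh/(αH) = 0.13 / (2.3×10⁻⁴ × 2300) ≈ 0.2457 K

ΔT ≈ 0.25 K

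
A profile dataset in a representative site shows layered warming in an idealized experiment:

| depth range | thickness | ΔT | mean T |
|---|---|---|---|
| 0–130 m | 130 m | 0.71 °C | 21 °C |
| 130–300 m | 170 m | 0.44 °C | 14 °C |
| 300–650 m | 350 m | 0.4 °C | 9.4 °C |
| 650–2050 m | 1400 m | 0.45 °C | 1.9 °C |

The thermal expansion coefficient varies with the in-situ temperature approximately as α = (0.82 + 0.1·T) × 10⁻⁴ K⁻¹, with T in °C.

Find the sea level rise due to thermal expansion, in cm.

Layer 1: α = (0.82 + 0.1×21)×10⁻⁴ = 2.92×10⁻⁴ K⁻¹
Layer 2: α = (0.82 + 0.1×14)×10⁻⁴ = 2.22×10⁻⁴ K⁻¹
Layer 3: α = (0.82 + 0.1×9.4)×10⁻⁴ = 1.76×10⁻⁴ K⁻¹
Layer 4: α = (0.82 + 0.1×1.9)×10⁻⁴ = 1.01×10⁻⁴ K⁻¹
0.71 × 2.92×10⁻⁴ × 130 = 0.0269516 m
Layer 2: 170 × 0.44 × 2.22×10⁻⁴ = 0.0166056 m
1.76×10⁻⁴ × 0.4 × 350 = 0.02464 m
Layer 4: 1400 × 0.45 × 1.01×10⁻⁴ = 0.06363 m
Δh = 0.0269516 + 0.0166056 + 0.02464 + 0.06363 = 0.1318272 m ≈ 13.2 cm

about 13.2 cm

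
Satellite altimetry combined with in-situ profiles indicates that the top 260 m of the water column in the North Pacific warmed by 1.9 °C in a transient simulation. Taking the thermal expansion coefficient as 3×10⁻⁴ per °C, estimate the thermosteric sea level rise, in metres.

Δh = αΔT·H = 3×10⁻⁴ × 1.9 × 260 = 0.14820 m

Δh ≈ 0.15 m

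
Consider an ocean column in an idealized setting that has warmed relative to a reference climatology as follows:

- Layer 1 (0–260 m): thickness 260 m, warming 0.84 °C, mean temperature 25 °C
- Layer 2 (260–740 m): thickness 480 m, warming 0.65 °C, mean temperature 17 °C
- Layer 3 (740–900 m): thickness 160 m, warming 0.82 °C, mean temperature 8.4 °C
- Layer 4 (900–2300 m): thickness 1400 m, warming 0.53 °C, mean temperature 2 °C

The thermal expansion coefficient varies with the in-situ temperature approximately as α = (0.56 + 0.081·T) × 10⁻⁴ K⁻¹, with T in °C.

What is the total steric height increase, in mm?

Layer 1: α = (0.56 + 0.081×25)×10⁻⁴ = 2.585×10⁻⁴ K⁻¹
Layer 2: α = (0.56 + 0.081×17)×10⁻⁴ = 1.937×10⁻⁴ K⁻¹
Layer 3: α = (0.56 + 0.081×8.4)×10⁻⁴ = 1.2404×10⁻⁴ K⁻¹
Layer 4: α = (0.56 + 0.081×2)×10⁻⁴ = 0.722×10⁻⁴ K⁻¹
0–260 m: 0.84 × 260 × 2.585×10⁻⁴ = 0.0564564 m
260–740 m: 1.937×10⁻⁴ × 480 × 0.65 = 0.0604344 m
740–900 m: 0.82 × 1.2404×10⁻⁴ × 160 = 0.016274048 m
Layer 4: 0.722×10⁻⁴ × 1400 × 0.53 = 0.0535724 m
Δh = 0.0564564 + 0.0604344 + 0.016274048 + 0.0535724 = 0.186737248 m ≈ 187 mm

Δh = 187 mm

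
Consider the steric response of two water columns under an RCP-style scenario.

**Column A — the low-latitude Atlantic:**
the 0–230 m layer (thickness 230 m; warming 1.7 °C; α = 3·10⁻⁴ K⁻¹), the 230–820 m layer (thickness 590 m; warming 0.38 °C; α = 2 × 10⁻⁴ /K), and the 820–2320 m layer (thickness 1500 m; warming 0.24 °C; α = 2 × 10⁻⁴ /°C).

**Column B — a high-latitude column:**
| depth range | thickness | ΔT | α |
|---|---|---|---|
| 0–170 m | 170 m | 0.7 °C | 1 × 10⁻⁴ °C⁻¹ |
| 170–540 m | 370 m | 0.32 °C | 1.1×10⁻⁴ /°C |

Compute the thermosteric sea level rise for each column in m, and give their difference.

A: 0.234 m; B: 0.0249 m; difference 0.209 m

A 3×10⁻⁴ × 230 × 1.7 = 0.11730 m
A 230–820 m: 0.38 × 590 × 2×10⁻⁴ = 0.04484 m
A Layer 3: 0.24 × 2×10⁻⁴ × 1500 = 0.07200 m
A total: 0.23414 m
B 0.7 × 1×10⁻⁴ × 170 = 0.01190 m
B 170–540 m: 370 × 1.1×10⁻⁴ × 0.32 = 0.013024 m
B total: 0.024924 m
Difference: 0.23414 − 0.024924 = 0.209216 m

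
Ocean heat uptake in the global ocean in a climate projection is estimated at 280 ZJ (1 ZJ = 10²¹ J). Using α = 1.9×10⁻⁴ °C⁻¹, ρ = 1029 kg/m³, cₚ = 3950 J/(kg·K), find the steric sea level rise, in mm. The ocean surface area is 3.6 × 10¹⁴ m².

about 36.4 mm

Per unit area: Q = 280×10²¹ / (3.6×10¹⁴) ≈ 7.778×10⁸ J/m²
Δh = αQ/(ρcₚ) = 1.9×10⁻⁴ × 7.778×10⁸ / (1029 × 3950) ≈ 0.036359 m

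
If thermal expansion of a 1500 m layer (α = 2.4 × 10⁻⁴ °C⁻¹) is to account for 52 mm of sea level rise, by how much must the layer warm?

ΔT = Δh/(αH) = 0.052 / (2.4×10⁻⁴ × 1500) ≈ 0.1444 K

0.144 K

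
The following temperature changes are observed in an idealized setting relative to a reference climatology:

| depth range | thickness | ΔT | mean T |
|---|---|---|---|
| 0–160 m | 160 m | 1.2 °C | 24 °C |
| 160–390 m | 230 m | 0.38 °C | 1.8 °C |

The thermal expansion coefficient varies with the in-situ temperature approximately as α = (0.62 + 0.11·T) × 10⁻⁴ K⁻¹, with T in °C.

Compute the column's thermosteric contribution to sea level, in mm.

Layer 1: α = (0.62 + 0.11×24)×10⁻⁴ = 3.26×10⁻⁴ K⁻¹
Layer 2: α = (0.62 + 0.11×1.8)×10⁻⁴ = 0.818×10⁻⁴ K⁻¹
Layer 1: 160 × 1.2 × 3.26×10⁻⁴ = 0.062592 m
160–390 m: 0.818×10⁻⁴ × 230 × 0.38 = 0.00714932 m
Δh = 0.062592 + 0.00714932 = 0.06974132 m

Δh = 69.7 mm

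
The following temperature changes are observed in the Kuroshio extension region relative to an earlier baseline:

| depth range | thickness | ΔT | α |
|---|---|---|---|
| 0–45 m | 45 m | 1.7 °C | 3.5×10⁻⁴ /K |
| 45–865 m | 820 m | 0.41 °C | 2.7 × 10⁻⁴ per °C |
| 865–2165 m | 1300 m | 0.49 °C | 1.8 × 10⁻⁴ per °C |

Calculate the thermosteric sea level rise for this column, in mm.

Layer 1: 1.7 × 3.5×10⁻⁴ × 45 = 0.026775 m
45–865 m: 820 × 2.7×10⁻⁴ × 0.41 = 0.090774 m
Layer 3: 0.49 × 1300 × 1.8×10⁻⁴ = 0.11466 m
Δh = 0.026775 + 0.090774 + 0.11466 = 0.232209 m

230 mm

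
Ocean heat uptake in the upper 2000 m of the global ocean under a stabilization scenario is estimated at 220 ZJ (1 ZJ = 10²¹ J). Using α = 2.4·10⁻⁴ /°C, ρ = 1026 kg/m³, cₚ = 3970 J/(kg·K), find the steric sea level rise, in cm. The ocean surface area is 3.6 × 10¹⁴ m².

Δh ≈ 3.60 cm

Per unit area: Q = 220×10²¹ / (3.6×10¹⁴) ≈ 6.111×10⁸ J/m²
Δh = αQ/(ρcₚ) = 2.4×10⁻⁴ × 6.111×10⁸ / (1026 × 3970) ≈ 0.036007 m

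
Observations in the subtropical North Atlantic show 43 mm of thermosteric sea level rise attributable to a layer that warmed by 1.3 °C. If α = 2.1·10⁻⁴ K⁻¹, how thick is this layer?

H = Δh/(αΔT) = 0.043 / (2.1×10⁻⁴ × 1.3) ≈ 157.5 m

158 m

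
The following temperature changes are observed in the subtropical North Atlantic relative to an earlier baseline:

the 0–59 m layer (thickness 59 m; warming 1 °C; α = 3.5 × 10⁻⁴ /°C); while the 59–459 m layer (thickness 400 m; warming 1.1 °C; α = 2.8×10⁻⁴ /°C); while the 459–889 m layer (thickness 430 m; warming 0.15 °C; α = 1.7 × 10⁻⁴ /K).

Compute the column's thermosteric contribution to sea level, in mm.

Δh = 150 mm

3.5×10⁻⁴ × 1 × 59 = 0.02065 m
59–459 m: 2.8×10⁻⁴ × 400 × 1.1 = 0.12320 m
Layer 3: 430 × 1.7×10⁻⁴ × 0.15 = 0.010965 m
Δh = 0.02065 + 0.12320 + 0.010965 = 0.154815 m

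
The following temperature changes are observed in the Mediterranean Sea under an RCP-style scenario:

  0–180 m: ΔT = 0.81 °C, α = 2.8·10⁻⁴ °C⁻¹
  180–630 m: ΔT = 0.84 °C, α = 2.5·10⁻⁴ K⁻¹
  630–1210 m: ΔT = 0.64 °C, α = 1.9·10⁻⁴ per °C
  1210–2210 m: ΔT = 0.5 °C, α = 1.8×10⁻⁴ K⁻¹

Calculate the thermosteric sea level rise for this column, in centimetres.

0.81 × 2.8×10⁻⁴ × 180 = 0.040824 m
180–630 m: 450 × 2.5×10⁻⁴ × 0.84 = 0.09450 m
630–1210 m: 0.64 × 1.9×10⁻⁴ × 580 = 0.070528 m
1210–2210 m: 0.5 × 1000 × 1.8×10⁻⁴ = 0.09000 m
Δh = 0.040824 + 0.09450 + 0.070528 + 0.09000 = 0.295852 m

30 cm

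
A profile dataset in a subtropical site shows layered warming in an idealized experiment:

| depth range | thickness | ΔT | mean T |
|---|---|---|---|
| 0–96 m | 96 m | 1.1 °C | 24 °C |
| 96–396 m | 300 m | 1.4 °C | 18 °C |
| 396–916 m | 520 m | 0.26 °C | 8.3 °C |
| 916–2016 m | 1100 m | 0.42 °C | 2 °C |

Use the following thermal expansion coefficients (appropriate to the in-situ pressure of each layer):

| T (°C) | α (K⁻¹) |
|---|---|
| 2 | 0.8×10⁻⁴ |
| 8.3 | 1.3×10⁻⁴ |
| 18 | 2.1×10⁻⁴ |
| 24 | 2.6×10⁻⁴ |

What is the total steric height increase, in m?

0.170 m of thermosteric rise

Layer 1 at 24 °C → α = 2.6×10⁻⁴ K⁻¹
Layer 2 at 18 °C → α = 2.1×10⁻⁴ K⁻¹
Layer 3 at 8.3 °C → α = 1.3×10⁻⁴ K⁻¹
Layer 4 at 2 °C → α = 0.8×10⁻⁴ K⁻¹
0–96 m: 96 × 1.1 × 2.6×10⁻⁴ = 0.027456 m
2.1×10⁻⁴ × 1.4 × 300 = 0.08820 m
0.26 × 1.3×10⁻⁴ × 520 = 0.017576 m
1100 × 0.8×10⁻⁴ × 0.42 = 0.03696 m
Δh = 0.027456 + 0.08820 + 0.017576 + 0.03696 = 0.170192 m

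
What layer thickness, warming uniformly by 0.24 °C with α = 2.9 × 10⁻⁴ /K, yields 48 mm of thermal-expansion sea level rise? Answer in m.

H = Δh/(αΔT) = 0.048 / (2.9×10⁻⁴ × 0.24) ≈ 689.7 m

690 m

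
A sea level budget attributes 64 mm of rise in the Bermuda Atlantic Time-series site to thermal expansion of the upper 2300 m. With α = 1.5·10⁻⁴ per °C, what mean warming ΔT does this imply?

ΔT = Δh/(αH) = 0.064 / (1.5×10⁻⁴ × 2300) ≈ 0.1855 K

about 0.186 K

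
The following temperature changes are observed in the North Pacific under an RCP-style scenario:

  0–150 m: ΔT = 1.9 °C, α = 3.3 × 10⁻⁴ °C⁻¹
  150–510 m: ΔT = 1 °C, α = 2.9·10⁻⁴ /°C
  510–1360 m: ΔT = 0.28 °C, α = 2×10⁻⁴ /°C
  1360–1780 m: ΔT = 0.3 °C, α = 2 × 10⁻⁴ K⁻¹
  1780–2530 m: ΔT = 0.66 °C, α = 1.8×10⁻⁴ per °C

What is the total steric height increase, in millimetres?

Layer 1: 3.3×10⁻⁴ × 1.9 × 150 = 0.09405 m
150–510 m: 2.9×10⁻⁴ × 360 × 1 = 0.10440 m
0.28 × 2×10⁻⁴ × 850 = 0.04760 m
1360–1780 m: 420 × 2×10⁻⁴ × 0.3 = 0.02520 m
750 × 0.66 × 1.8×10⁻⁴ = 0.08910 m
Δh = 0.09405 + 0.10440 + 0.04760 + 0.02520 + 0.08910 = 0.36035 m ≈ 360 mm

Δh ≈ 360 mm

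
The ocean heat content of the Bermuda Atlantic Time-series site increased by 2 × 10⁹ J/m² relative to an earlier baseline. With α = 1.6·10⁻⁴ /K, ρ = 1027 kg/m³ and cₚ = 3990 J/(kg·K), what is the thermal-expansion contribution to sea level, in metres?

Δh = αQ/(ρcₚ) = 1.6×10⁻⁴ × 2×10⁹ / (1027 × 3990) ≈ 0.078092 m

Δh ≈ 0.078 m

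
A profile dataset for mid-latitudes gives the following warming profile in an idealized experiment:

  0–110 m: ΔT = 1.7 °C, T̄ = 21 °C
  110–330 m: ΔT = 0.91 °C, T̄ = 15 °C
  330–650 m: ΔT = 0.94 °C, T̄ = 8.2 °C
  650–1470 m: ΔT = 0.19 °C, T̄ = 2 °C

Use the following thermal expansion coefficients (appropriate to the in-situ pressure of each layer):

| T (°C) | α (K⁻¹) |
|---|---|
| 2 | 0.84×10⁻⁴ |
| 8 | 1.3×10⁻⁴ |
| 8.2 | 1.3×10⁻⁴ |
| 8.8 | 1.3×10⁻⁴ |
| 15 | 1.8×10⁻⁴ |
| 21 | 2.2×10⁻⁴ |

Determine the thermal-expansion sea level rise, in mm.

Layer 1 at 21 °C → α = 2.2×10⁻⁴ K⁻¹
Layer 2 at 15 °C → α = 1.8×10⁻⁴ K⁻¹
Layer 3 at 8.2 °C → α = 1.3×10⁻⁴ K⁻¹
Layer 4 at 2 °C → α = 0.84×10⁻⁴ K⁻¹
2.2×10⁻⁴ × 1.7 × 110 = 0.04114 m
Layer 2: 0.91 × 1.8×10⁻⁴ × 220 = 0.036036 m
Layer 3: 320 × 0.94 × 1.3×10⁻⁴ = 0.039104 m
Layer 4: 0.19 × 0.84×10⁻⁴ × 820 = 0.0130872 m
Δh = 0.04114 + 0.036036 + 0.039104 + 0.0130872 = 0.1293672 m

129 mm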